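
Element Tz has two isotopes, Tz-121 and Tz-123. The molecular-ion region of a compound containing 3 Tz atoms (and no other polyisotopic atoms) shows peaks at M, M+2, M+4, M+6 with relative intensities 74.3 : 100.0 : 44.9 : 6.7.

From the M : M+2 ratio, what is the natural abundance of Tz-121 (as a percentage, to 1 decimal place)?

69.0%

Write p for the Tz-121 fraction. I(M+2)/I(M) = [C(3,1)·p^2·(1−p)] / p^3 = 3·(1−p)/p = 100.0/74.3 = 1.3459
(1−p)/p = 1.3459/3 = 0.4486  ⇒  p = 1/(1 + 0.4486) = 0.6903
Tz-121: 69.0%, Tz-123: 31.0%.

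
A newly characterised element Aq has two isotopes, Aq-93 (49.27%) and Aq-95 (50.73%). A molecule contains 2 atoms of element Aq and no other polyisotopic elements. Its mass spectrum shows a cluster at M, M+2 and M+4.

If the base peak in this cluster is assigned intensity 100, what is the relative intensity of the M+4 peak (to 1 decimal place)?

51.5

Binomial terms of (0.4927 + 0.5073)^2: M 0.2428, M+2 0.4999, M+4 0.2574 → M+2 is the base peak.
P(M+2) = C(2,1) × 0.4927^1 × 0.5073^1 = 2 × 0.4927 × 0.5073 = 0.499893 (base)
P(M+4) = C(2,2) × 0.4927^0 × 0.5073^2 = 1 × 1.0000 × 0.25735329 = 0.257353
Relative intensity = 0.257353 / 0.499893 × 100 = 51.5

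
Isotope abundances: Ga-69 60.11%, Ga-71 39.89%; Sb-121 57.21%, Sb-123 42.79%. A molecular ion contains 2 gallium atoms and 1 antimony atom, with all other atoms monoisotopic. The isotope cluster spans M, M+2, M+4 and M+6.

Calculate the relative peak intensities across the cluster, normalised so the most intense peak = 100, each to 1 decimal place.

Gallium pattern (n=2): 0.36132121 : 0.47955758 : 0.15912121
Antimony pattern (n=1): 0.5721 : 0.4279
Convolve the two distributions (both contribute in 2-u steps):
  M: 0.36132121×0.5721 = 0.206712
  M+2: 0.36132121×0.4279 + 0.47955758×0.5721 = 0.428964
  M+4: 0.47955758×0.4279 + 0.15912121×0.5721 = 0.296236
  M+6: 0.15912121×0.4279 = 0.068088
Scale to base peak (0.428964) = 100: 48.2 : 100.0 : 69.1 : 15.9

48.2 : 100.0 : 69.1 : 15.9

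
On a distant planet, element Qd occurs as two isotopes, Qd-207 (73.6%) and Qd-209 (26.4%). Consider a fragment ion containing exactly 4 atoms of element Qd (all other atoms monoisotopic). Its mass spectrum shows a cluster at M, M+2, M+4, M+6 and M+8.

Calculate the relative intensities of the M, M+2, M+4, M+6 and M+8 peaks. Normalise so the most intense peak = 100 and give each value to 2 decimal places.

69.70 : 100.00 : 53.80 : 12.87 : 1.15

Each Qd atom is independently Qd-207 (p = 0.736) or Qd-209 (q = 0.264); the cluster is the binomial expansion (p + q)^4.
P(M) = 0.736^4 = 0.293435
P(M+2) = 4 × 0.736^3 × 0.264^1 = 0.421015
P(M+4) = 6 × 0.736^2 × 0.264^2 = 0.226524
P(M+6) = 4 × 0.736^1 × 0.264^3 = 0.054169
P(M+8) = 0.264^4 = 0.004858
The M+2 peak is largest (0.421015); scaling to 100 gives 69.70 : 100.00 : 53.80 : 12.87 : 1.15.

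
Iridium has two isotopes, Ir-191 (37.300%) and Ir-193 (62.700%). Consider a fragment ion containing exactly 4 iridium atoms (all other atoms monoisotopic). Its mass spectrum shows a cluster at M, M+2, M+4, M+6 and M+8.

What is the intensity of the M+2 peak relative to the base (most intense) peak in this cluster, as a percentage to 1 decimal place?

35.4%

Term probabilities: M 0.0194, M+2 0.1302, M+4 0.3282, M+6 0.3678, M+8 0.1546. Base peak = M+6.
P(M+6) = C(4,3) × 0.37300^1 × 0.62700^3 = 4 × 0.3730 × 0.24649188 = 0.367766 (base)
P(M+2) = C(4,1) × 0.37300^3 × 0.62700^1 = 4 × 0.05189512 × 0.6270 = 0.130153
Relative intensity = 0.130153 / 0.367766 × 100 = 35.4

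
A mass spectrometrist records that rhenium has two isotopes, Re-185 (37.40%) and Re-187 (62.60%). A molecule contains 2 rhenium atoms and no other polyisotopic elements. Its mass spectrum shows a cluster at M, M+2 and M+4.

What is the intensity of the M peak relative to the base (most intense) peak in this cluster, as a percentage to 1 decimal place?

(0.3740 + 0.6260)^2 gives M 0.1399, M+2 0.4682, M+4 0.3919; the largest is M+2.
P(M+2) = C(2,1) × 0.3740^1 × 0.6260^1 = 2 × 0.3740 × 0.6260 = 0.468248 (base)
P(M) = C(2,0) × 0.3740^2 × 0.6260^0 = 1 × 0.139876 × 1.0000 = 0.139876
Relative intensity = 0.139876 / 0.468248 × 100 = 29.9

29.9%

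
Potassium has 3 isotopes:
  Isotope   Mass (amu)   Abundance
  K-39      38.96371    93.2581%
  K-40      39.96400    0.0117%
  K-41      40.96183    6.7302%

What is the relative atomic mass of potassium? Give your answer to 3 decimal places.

Weight each isotope mass by its fractional abundance: 0.932581 × 38.96371 + 0.000117 × 39.96400 + 0.067302 × 40.96183
= 36.336816 + 0.004676 + 2.756813 = 39.098305 amu

39.098 amu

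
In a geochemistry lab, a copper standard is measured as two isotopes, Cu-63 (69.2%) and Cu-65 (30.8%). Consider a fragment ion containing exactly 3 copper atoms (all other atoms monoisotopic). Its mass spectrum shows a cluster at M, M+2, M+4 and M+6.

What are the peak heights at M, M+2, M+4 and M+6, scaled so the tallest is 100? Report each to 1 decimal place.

74.9 : 100.0 : 44.5 : 6.6

Expanding (0.692 + 0.308)^3:
P(M) = 0.692^3 = 0.331374
P(M+2) = 3 × 0.692^2 × 0.308^1 = 0.442470
P(M+4) = 3 × 0.692^1 × 0.308^2 = 0.196938
P(M+6) = 0.308^3 = 0.029218
The M+2 peak is largest (0.442470); scaling to 100 gives 74.9 : 100.0 : 44.5 : 6.6.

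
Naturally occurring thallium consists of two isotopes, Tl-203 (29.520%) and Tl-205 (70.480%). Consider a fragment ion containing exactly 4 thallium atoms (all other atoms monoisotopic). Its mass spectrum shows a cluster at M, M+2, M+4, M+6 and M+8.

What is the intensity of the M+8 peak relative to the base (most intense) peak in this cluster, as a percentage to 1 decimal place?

Term probabilities: M 0.0076, M+2 0.0725, M+4 0.2597, M+6 0.4134, M+8 0.2468. Base peak = M+6.
P(M+6) = C(4,3) × 0.29520^1 × 0.70480^3 = 4 × 0.2952 × 0.35010449 = 0.413403 (base)
P(M+8) = C(4,4) × 0.29520^0 × 0.70480^4 = 1 × 1.0000 × 0.24675365 = 0.246754
Relative intensity = 0.246754 / 0.413403 × 100 = 59.7

59.7%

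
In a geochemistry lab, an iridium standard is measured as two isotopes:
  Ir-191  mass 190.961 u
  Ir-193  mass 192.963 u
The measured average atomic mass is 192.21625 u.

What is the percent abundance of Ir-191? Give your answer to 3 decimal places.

Writing the weighted mean with unknown fraction x of Ir-191:
190.961·x + 192.963·(1 − x) = 192.21625
(190.961 − 192.963)·x = 192.21625 − 192.963
x = -0.74675 / -2.002 = 0.37300 → 37.300% Ir-191, 62.700% Ir-193.

37.300%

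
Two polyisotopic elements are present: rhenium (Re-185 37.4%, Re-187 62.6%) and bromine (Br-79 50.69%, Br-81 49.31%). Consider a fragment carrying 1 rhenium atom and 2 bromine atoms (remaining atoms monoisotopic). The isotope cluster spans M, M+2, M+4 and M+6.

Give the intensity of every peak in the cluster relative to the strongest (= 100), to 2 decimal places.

Rhenium pattern (n=1): 0.3740 : 0.6260
Bromine pattern (n=2): 0.25694761 : 0.49990478 : 0.24314761
Convolve the two distributions (both contribute in 2-u steps):
  M: 0.3740×0.25694761 = 0.096098
  M+2: 0.3740×0.49990478 + 0.6260×0.25694761 = 0.347814
  M+4: 0.3740×0.24314761 + 0.6260×0.49990478 = 0.403878
  M+6: 0.6260×0.24314761 = 0.152210
Scale to base peak (0.403878) = 100: 23.79 : 86.12 : 100.00 : 37.69

23.79 : 86.12 : 100.00 : 37.69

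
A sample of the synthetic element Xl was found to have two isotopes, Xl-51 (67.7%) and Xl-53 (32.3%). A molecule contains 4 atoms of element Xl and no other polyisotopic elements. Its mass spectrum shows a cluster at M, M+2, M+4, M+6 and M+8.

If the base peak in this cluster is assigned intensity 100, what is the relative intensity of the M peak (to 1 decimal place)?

(0.677 + 0.323)^4 gives M 0.2101, M+2 0.4009, M+4 0.2869, M+6 0.0913, M+8 0.0109; the largest is M+2.
P(M+2) = C(4,1) × 0.677^3 × 0.323^1 = 4 × 0.31028873 × 0.3230 = 0.400893 (base)
P(M) = C(4,0) × 0.677^4 × 0.323^0 = 1 × 0.21006547 × 1.0000 = 0.210065
Relative intensity = 0.210065 / 0.400893 × 100 = 52.4

52.4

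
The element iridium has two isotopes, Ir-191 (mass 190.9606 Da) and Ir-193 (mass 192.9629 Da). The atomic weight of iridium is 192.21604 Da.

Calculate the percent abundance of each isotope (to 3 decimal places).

Ir-191: 37.300%, Ir-193: 62.700%

Let x be the fractional abundance of Ir-191; then Ir-193 has abundance 1 − x.
190.9606·x + 192.9629·(1 − x) = 192.21604
(190.9606 − 192.9629)·x = 192.21604 − 192.9629
x = -0.74686 / -2.0023 = 0.37300 → 37.300% Ir-191, 62.700% Ir-193.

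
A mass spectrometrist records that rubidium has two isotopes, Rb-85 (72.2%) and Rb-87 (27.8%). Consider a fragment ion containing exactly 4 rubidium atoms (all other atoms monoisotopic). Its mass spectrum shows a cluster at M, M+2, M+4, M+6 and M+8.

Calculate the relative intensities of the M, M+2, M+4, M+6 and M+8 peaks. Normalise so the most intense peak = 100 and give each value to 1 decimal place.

64.9 : 100.0 : 57.8 : 14.8 : 1.4

Each Rb atom is independently Rb-85 (p = 0.722) or Rb-87 (q = 0.278); the cluster is the binomial expansion (p + q)^4.
P(M) = 0.722^4 = 0.271737
P(M+2) = 4 × 0.722^3 × 0.278^1 = 0.418520
P(M+4) = 6 × 0.722^2 × 0.278^2 = 0.241721
P(M+6) = 4 × 0.722^1 × 0.278^3 = 0.062049
P(M+8) = 0.278^4 = 0.005973
The M+2 peak is largest (0.418520); scaling to 100 gives 64.9 : 100.0 : 57.8 : 14.8 : 1.4.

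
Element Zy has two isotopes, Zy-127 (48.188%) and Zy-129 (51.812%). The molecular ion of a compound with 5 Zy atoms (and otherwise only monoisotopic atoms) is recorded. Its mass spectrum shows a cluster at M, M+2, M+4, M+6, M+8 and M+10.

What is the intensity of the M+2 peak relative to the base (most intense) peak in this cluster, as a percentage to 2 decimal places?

43.25%

Binomial terms of (0.48188 + 0.51812)^5: M 0.0260, M+2 0.1397, M+4 0.3004, M+6 0.3230, M+8 0.1736, M+10 0.0373 → M+6 is the base peak.
P(M+6) = C(5,3) × 0.48188^2 × 0.51812^3 = 10 × 0.23220833 × 0.13908845 = 0.322975 (base)
P(M+2) = C(5,1) × 0.48188^4 × 0.51812^1 = 5 × 0.05392071 × 0.51812 = 0.139687
Relative intensity = 0.139687 / 0.322975 × 100 = 43.25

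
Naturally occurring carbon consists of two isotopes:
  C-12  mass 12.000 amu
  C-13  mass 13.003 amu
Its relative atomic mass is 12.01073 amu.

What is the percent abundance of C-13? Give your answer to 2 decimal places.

Let x be the fractional abundance of C-12; then C-13 has abundance 1 − x.
12.000·x + 13.003·(1 − x) = 12.01073
(12.000 − 13.003)·x = 12.01073 − 13.003
x = -0.99227 / -1.003 = 0.98930 → 98.93% C-12, 1.07% C-13.

1.07%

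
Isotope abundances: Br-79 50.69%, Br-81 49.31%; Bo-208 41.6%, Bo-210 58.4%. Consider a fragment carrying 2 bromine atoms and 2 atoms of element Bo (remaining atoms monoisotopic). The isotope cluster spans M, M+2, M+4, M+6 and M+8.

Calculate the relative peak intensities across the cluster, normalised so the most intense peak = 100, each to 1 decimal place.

Bromine pattern (n=2): 0.25694761 : 0.49990478 : 0.24314761
Element Bo pattern (n=2): 0.173056 : 0.485888 : 0.341056
Convolve the two distributions (both contribute in 2-u steps):
  M: 0.25694761×0.173056 = 0.044466
  M+2: 0.25694761×0.485888 + 0.49990478×0.173056 = 0.211359
  M+4: 0.25694761×0.341056 + 0.49990478×0.485888 + 0.24314761×0.173056 = 0.372609
  M+6: 0.49990478×0.341056 + 0.24314761×0.485888 = 0.288638
  M+8: 0.24314761×0.341056 = 0.082927
Scale to base peak (0.372609) = 100: 11.9 : 56.7 : 100.0 : 77.5 : 22.3

11.9 : 56.7 : 100.0 : 77.5 : 22.3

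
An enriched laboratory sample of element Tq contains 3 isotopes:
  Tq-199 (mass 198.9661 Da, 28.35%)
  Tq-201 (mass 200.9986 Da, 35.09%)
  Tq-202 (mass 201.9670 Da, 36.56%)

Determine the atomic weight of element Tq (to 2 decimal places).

200.78 Da

Weight each isotope mass by its fractional abundance: 0.2835 × 198.9661 + 0.3509 × 200.9986 + 0.3656 × 201.9670
= 56.40689 + 70.53041 + 73.83914 = 200.77644 Da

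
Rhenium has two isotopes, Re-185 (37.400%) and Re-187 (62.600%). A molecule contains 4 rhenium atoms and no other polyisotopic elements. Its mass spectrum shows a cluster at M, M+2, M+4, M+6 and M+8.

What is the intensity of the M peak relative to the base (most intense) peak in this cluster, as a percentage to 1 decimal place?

5.3%

Term probabilities: M 0.0196, M+2 0.1310, M+4 0.3289, M+6 0.3670, M+8 0.1536. Base peak = M+6.
P(M+6) = C(4,3) × 0.37400^1 × 0.62600^3 = 4 × 0.3740 × 0.24531438 = 0.366990 (base)
P(M) = C(4,0) × 0.37400^4 × 0.62600^0 = 1 × 0.0195653 × 1.0000 = 0.019565
Relative intensity = 0.019565 / 0.366990 × 100 = 5.3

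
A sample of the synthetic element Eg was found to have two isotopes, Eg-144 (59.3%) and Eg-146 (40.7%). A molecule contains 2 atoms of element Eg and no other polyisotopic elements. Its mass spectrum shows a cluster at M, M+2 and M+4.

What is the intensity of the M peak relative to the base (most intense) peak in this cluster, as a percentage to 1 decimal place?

Term probabilities: M 0.3516, M+2 0.4827, M+4 0.1656. Base peak = M+2.
P(M+2) = C(2,1) × 0.593^1 × 0.407^1 = 2 × 0.5930 × 0.4070 = 0.482702 (base)
P(M) = C(2,0) × 0.593^2 × 0.407^0 = 1 × 0.351649 × 1.0000 = 0.351649
Relative intensity = 0.351649 / 0.482702 × 100 = 72.9

72.9%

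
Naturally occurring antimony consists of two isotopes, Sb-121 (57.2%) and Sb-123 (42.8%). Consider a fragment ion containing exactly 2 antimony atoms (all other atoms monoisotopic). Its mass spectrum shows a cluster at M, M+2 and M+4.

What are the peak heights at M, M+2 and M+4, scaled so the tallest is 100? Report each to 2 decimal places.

The 2 Sb atoms are independent, so intensities follow the terms of (0.572 + 0.428)^2.
P(M) = 0.572^2 = 0.327184
P(M+2) = 2 × 0.572^1 × 0.428^1 = 0.489632
P(M+4) = 0.428^2 = 0.183184
The M+2 peak is largest (0.489632); scaling to 100 gives 66.82 : 100.00 : 37.41.

66.82 : 100.00 : 37.41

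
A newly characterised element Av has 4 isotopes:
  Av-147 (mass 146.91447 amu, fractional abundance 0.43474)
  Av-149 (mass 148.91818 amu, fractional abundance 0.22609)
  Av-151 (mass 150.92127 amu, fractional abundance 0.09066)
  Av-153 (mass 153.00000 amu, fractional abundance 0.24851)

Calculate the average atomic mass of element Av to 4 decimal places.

Ar = Σ fᵢ·mᵢ = 0.43474 × 146.91447 + 0.22609 × 148.91818 + 0.09066 × 150.92127 + 0.24851 × 153.00000
= 63.869597 + 33.668911 + 13.682522 + 38.022030 = 149.243060 amu

149.2431 amu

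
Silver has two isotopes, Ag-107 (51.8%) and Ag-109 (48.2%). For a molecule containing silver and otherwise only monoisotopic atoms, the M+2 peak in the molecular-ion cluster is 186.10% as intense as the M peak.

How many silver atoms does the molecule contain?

With n Ag atoms, P(M+2)/P(M) = C(n,1)·p^(n−1)q / p^n = n·q/p = n · 0.482/0.518.
n = 1.8610 × 0.518/0.482 = 2.00 ≈ 2

2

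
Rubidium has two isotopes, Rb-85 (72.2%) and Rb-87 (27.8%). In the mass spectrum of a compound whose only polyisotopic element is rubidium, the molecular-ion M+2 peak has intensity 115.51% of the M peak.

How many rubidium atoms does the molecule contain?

3

For n independent Rb atoms, I(M+2)/I(M) = n · (abundance Rb-87) / (abundance Rb-85) = n · 0.278/0.722.
n = 1.1551 × 0.722/0.278 = 3.00 ≈ 3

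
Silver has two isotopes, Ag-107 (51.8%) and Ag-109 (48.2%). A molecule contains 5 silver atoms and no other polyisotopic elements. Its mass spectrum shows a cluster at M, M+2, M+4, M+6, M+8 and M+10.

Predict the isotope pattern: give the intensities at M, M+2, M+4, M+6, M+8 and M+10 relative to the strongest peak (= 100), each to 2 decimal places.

11.55 : 53.73 : 100.00 : 93.05 : 43.29 : 8.06

The 5 Ag atoms are independent, so intensities follow the terms of (0.518 + 0.482)^5.
P(M) = 0.518^5 = 0.037295
P(M+2) = 5 × 0.518^4 × 0.482^1 = 0.173515
P(M+4) = 10 × 0.518^3 × 0.482^2 = 0.322911
P(M+6) = 10 × 0.518^2 × 0.482^3 = 0.300470
P(M+8) = 5 × 0.518^1 × 0.482^4 = 0.139794
P(M+10) = 0.482^5 = 0.026016
The M+4 peak is largest (0.322911); scaling to 100 gives 11.55 : 53.73 : 100.00 : 93.05 : 43.29 : 8.06.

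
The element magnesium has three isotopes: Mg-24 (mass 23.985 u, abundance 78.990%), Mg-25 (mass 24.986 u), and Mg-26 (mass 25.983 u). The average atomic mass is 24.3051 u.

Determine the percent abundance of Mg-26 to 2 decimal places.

Let x and y be the fractions of Mg-25 and Mg-26. Then x + y = 1 − 0.78990 = 0.21010 and 24.986x + 25.983y = 24.3051 − 0.78990×23.985 = 5.3593485.
Substituting: 24.986x + 25.983(0.21010 − x) = 5.3593485
(24.986 − 25.983)x = -0.0996798  ⇒  x = 0.09998, y = 0.11012
Mg-25: 10.00%, Mg-26: 11.01%.

11.01%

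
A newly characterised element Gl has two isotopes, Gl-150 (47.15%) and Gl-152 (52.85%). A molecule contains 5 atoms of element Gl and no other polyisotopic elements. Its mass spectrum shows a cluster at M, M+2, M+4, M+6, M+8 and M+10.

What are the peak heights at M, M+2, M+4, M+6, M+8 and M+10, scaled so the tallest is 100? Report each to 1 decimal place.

7.1 : 39.8 : 89.2 : 100.0 : 56.0 : 12.6

The 5 Gl atoms are independent, so intensities follow the terms of (0.4715 + 0.5285)^5.
P(M) = 0.4715^5 = 0.023303
P(M+2) = 5 × 0.4715^4 × 0.5285^1 = 0.130600
P(M+4) = 10 × 0.4715^3 × 0.5285^2 = 0.292776
P(M+6) = 10 × 0.4715^2 × 0.5285^3 = 0.328170
P(M+8) = 5 × 0.4715^1 × 0.5285^4 = 0.183921
P(M+10) = 0.5285^5 = 0.041231
The M+6 peak is largest (0.328170); scaling to 100 gives 7.1 : 39.8 : 89.2 : 100.0 : 56.0 : 12.6.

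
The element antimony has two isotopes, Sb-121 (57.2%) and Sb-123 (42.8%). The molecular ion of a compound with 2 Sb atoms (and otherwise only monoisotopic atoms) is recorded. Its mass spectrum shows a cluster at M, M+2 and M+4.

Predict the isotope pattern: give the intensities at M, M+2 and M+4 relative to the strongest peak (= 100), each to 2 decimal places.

Expanding (0.572 + 0.428)^2:
P(M) = 0.572^2 = 0.327184
P(M+2) = 2 × 0.572^1 × 0.428^1 = 0.489632
P(M+4) = 0.428^2 = 0.183184
The M+2 peak is largest (0.489632); scaling to 100 gives 66.82 : 100.00 : 37.41.

66.82 : 100.00 : 37.41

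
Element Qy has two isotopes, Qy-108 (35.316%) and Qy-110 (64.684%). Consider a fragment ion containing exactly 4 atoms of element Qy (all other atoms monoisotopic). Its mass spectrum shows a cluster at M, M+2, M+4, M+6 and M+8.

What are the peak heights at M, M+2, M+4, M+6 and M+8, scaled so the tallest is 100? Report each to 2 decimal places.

The 4 Qy atoms are independent, so intensities follow the terms of (0.35316 + 0.64684)^4.
P(M) = 0.35316^4 = 0.015556
P(M+2) = 4 × 0.35316^3 × 0.64684^1 = 0.113965
P(M+4) = 6 × 0.35316^2 × 0.64684^2 = 0.313104
P(M+6) = 4 × 0.35316^1 × 0.64684^3 = 0.382316
P(M+8) = 0.64684^4 = 0.175060
The M+6 peak is largest (0.382316); scaling to 100 gives 4.07 : 29.81 : 81.90 : 100.00 : 45.79.

4.07 : 29.81 : 81.90 : 100.00 : 45.79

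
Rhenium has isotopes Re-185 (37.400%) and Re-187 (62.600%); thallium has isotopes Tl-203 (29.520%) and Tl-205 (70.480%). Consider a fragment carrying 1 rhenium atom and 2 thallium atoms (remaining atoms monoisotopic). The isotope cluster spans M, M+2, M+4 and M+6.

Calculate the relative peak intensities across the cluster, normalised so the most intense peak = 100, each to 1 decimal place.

7.3 : 47.1 : 100.0 : 69.7

Rhenium pattern (n=1): 0.3740 : 0.6260
Thallium pattern (n=2): 0.08714304 : 0.41611392 : 0.49674304
Convolve the two distributions (both contribute in 2-u steps):
  M: 0.3740×0.08714304 = 0.032591
  M+2: 0.3740×0.41611392 + 0.6260×0.08714304 = 0.210178
  M+4: 0.3740×0.49674304 + 0.6260×0.41611392 = 0.446269
  M+6: 0.6260×0.49674304 = 0.310961
Scale to base peak (0.446269) = 100: 7.3 : 47.1 : 100.0 : 69.7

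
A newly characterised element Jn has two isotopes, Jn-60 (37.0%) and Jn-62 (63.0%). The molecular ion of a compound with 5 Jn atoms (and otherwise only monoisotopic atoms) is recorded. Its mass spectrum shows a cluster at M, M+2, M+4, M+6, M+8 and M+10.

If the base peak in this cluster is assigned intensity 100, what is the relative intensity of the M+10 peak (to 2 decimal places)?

28.99

(0.370 + 0.630)^5 gives M 0.0069, M+2 0.0590, M+4 0.2010, M+6 0.3423, M+8 0.2914, M+10 0.0992; the largest is M+6.
P(M+6) = C(5,3) × 0.370^2 × 0.630^3 = 10 × 0.1369 × 0.250047 = 0.342314 (base)
P(M+10) = C(5,5) × 0.370^0 × 0.630^5 = 1 × 1.0000 × 0.09924365 = 0.099244
Relative intensity = 0.099244 / 0.342314 × 100 = 28.99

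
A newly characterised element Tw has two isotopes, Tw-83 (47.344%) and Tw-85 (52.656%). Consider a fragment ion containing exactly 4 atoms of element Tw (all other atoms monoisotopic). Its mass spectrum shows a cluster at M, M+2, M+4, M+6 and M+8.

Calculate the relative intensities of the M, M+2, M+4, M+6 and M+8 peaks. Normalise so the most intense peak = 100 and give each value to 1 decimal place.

Expanding (0.47344 + 0.52656)^4:
P(M) = 0.47344^4 = 0.050241
P(M+2) = 4 × 0.47344^3 × 0.52656^1 = 0.223513
P(M+4) = 6 × 0.47344^2 × 0.52656^2 = 0.372887
P(M+6) = 4 × 0.47344^1 × 0.52656^3 = 0.276483
P(M+8) = 0.52656^4 = 0.076876
The M+4 peak is largest (0.372887); scaling to 100 gives 13.5 : 59.9 : 100.0 : 74.1 : 20.6.

13.5 : 59.9 : 100.0 : 74.1 : 20.6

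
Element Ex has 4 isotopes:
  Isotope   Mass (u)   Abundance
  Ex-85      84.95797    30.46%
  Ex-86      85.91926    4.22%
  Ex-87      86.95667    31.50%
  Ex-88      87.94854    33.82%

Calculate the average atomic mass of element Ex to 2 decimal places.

Ar = Σ fᵢ·mᵢ = 0.3046 × 84.95797 + 0.0422 × 85.91926 + 0.3150 × 86.95667 + 0.3382 × 87.94854
= 25.878198 + 3.625793 + 27.391351 + 29.744196 = 86.639538 u

86.64 u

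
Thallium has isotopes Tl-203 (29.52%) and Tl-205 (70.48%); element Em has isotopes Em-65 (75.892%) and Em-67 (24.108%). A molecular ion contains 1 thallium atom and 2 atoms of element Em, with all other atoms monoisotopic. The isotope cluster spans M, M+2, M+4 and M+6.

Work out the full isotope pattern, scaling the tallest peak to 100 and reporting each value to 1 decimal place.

Thallium pattern (n=1): 0.2952 : 0.7048
Element Em pattern (n=2): 0.57595957 : 0.36592087 : 0.05811957
Convolve the two distributions (both contribute in 2-u steps):
  M: 0.2952×0.57595957 = 0.170023
  M+2: 0.2952×0.36592087 + 0.7048×0.57595957 = 0.513956
  M+4: 0.2952×0.05811957 + 0.7048×0.36592087 = 0.275058
  M+6: 0.7048×0.05811957 = 0.040963
Scale to base peak (0.513956) = 100: 33.1 : 100.0 : 53.5 : 8.0

33.1 : 100.0 : 53.5 : 8.0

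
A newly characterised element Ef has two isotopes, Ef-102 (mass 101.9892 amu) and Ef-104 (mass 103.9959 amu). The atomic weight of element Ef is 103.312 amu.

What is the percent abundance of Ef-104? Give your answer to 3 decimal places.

65.919%

Let x be the fractional abundance of Ef-102; then Ef-104 has abundance 1 − x.
101.9892·x + 103.9959·(1 − x) = 103.312
(101.9892 − 103.9959)·x = 103.312 − 103.9959
x = -0.6839 / -2.0067 = 0.34081 → 34.081% Ef-102, 65.919% Ef-104.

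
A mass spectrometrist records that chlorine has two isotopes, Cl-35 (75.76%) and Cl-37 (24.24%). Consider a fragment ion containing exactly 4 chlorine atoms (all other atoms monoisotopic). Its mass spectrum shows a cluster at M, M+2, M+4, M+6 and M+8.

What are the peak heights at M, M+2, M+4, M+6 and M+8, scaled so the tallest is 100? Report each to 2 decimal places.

The 4 Cl atoms are independent, so intensities follow the terms of (0.7576 + 0.2424)^4.
P(M) = 0.7576^4 = 0.329428
P(M+2) = 4 × 0.7576^3 × 0.2424^1 = 0.421612
P(M+4) = 6 × 0.7576^2 × 0.2424^2 = 0.202347
P(M+6) = 4 × 0.7576^1 × 0.2424^3 = 0.043162
P(M+8) = 0.2424^4 = 0.003452
The M+2 peak is largest (0.421612); scaling to 100 gives 78.14 : 100.00 : 47.99 : 10.24 : 0.82.

78.14 : 100.00 : 47.99 : 10.24 : 0.82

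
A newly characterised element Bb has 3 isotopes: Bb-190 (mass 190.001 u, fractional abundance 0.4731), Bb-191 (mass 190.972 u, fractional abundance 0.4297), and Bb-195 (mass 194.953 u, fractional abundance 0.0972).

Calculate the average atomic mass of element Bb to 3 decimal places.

The abundance-weighted mean is 0.4731 × 190.001 + 0.4297 × 190.972 + 0.0972 × 194.953
= 89.8895 + 82.0607 + 18.9494 = 190.8996 u

190.900 u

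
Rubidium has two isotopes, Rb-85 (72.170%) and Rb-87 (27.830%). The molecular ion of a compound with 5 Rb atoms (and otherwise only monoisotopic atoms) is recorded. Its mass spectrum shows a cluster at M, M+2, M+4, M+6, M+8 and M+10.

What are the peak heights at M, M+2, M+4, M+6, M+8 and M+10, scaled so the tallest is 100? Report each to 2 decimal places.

51.86 : 100.00 : 77.12 : 29.74 : 5.73 : 0.44

Each Rb atom is independently Rb-85 (p = 0.72170) or Rb-87 (q = 0.27830); the cluster is the binomial expansion (p + q)^5.
P(M) = 0.72170^5 = 0.195787
P(M+2) = 5 × 0.72170^4 × 0.27830^1 = 0.377494
P(M+4) = 10 × 0.72170^3 × 0.27830^2 = 0.291136
P(M+6) = 10 × 0.72170^2 × 0.27830^3 = 0.112267
P(M+8) = 5 × 0.72170^1 × 0.27830^4 = 0.021646
P(M+10) = 0.27830^5 = 0.001669
The M+2 peak is largest (0.377494); scaling to 100 gives 51.86 : 100.00 : 77.12 : 29.74 : 5.73 : 0.44.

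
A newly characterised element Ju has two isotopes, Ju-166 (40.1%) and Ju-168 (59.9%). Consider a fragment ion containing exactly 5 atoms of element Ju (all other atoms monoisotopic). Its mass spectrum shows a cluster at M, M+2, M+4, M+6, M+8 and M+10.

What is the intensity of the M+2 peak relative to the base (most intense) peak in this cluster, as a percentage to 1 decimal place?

22.4%

Term probabilities: M 0.0104, M+2 0.0774, M+4 0.2314, M+6 0.3456, M+8 0.2581, M+10 0.0771. Base peak = M+6.
P(M+6) = C(5,3) × 0.401^2 × 0.599^3 = 10 × 0.160801 × 0.2149218 = 0.345596 (base)
P(M+2) = C(5,1) × 0.401^4 × 0.599^1 = 5 × 0.02585696 × 0.5990 = 0.077442
Relative intensity = 0.077442 / 0.345596 × 100 = 22.4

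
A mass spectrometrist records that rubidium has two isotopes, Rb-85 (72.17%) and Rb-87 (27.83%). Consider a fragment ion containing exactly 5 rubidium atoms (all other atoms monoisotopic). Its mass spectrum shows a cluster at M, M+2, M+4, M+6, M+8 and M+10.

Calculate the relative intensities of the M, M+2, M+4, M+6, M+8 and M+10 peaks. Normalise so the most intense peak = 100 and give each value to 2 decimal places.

51.86 : 100.00 : 77.12 : 29.74 : 5.73 : 0.44

The 5 Rb atoms are independent, so intensities follow the terms of (0.7217 + 0.2783)^5.
P(M) = 0.7217^5 = 0.195787
P(M+2) = 5 × 0.7217^4 × 0.2783^1 = 0.377494
P(M+4) = 10 × 0.7217^3 × 0.2783^2 = 0.291136
P(M+6) = 10 × 0.7217^2 × 0.2783^3 = 0.112267
P(M+8) = 5 × 0.7217^1 × 0.2783^4 = 0.021646
P(M+10) = 0.2783^5 = 0.001669
The M+2 peak is largest (0.377494); scaling to 100 gives 51.86 : 100.00 : 77.12 : 29.74 : 5.73 : 0.44.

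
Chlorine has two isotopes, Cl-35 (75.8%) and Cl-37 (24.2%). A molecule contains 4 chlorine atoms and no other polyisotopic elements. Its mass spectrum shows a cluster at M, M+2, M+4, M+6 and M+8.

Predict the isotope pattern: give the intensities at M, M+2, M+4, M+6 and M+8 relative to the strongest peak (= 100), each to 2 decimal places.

78.31 : 100.00 : 47.89 : 10.19 : 0.81

The 4 Cl atoms are independent, so intensities follow the terms of (0.758 + 0.242)^4.
P(M) = 0.758^4 = 0.330124
P(M+2) = 4 × 0.758^3 × 0.242^1 = 0.421583
P(M+4) = 6 × 0.758^2 × 0.242^2 = 0.201893
P(M+6) = 4 × 0.758^1 × 0.242^3 = 0.042971
P(M+8) = 0.242^4 = 0.003430
The M+2 peak is largest (0.421583); scaling to 100 gives 78.31 : 100.00 : 47.89 : 10.19 : 0.81.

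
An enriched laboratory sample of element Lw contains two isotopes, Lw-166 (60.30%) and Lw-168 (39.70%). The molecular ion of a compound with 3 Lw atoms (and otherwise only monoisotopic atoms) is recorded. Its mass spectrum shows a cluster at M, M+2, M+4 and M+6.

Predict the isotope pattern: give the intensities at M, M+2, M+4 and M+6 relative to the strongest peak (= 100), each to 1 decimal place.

Each Lw atom is independently Lw-166 (p = 0.6030) or Lw-168 (q = 0.3970); the cluster is the binomial expansion (p + q)^3.
P(M) = 0.6030^3 = 0.219256
P(M+2) = 3 × 0.6030^2 × 0.3970^1 = 0.433058
P(M+4) = 3 × 0.6030^1 × 0.3970^2 = 0.285115
P(M+6) = 0.3970^3 = 0.062571
The M+2 peak is largest (0.433058); scaling to 100 gives 50.6 : 100.0 : 65.8 : 14.4.

50.6 : 100.0 : 65.8 : 14.4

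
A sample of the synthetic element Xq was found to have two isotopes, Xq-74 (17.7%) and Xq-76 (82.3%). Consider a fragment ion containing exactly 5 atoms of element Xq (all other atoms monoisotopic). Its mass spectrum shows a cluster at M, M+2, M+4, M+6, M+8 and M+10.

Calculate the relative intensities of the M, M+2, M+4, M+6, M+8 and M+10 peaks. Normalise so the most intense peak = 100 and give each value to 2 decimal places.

0.04 : 0.99 : 9.25 : 43.01 : 100.00 : 92.99

Each Xq atom is independently Xq-74 (p = 0.177) or Xq-76 (q = 0.823); the cluster is the binomial expansion (p + q)^5.
P(M) = 0.177^5 = 0.000174
P(M+2) = 5 × 0.177^4 × 0.823^1 = 0.004039
P(M+4) = 10 × 0.177^3 × 0.823^2 = 0.037559
P(M+6) = 10 × 0.177^2 × 0.823^3 = 0.174641
P(M+8) = 5 × 0.177^1 × 0.823^4 = 0.406015
P(M+10) = 0.823^5 = 0.377571
The M+8 peak is largest (0.406015); scaling to 100 gives 0.04 : 0.99 : 9.25 : 43.01 : 100.00 : 92.99.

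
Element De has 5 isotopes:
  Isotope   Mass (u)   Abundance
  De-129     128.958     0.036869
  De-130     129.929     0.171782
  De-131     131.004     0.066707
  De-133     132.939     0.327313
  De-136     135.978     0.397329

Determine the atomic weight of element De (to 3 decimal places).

The abundance-weighted mean is 0.036869 × 128.958 + 0.171782 × 129.929 + 0.066707 × 131.004 + 0.327313 × 132.939 + 0.397329 × 135.978
= 4.7546 + 22.3195 + 8.7389 + 43.5127 + 54.0280 = 133.3537 u

133.354 u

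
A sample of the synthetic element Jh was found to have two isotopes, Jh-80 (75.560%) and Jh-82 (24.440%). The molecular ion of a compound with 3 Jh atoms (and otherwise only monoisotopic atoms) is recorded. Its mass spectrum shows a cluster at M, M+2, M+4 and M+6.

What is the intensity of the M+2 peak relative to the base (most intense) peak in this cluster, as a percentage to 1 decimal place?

Binomial terms of (0.75560 + 0.24440)^3: M 0.4314, M+2 0.4186, M+4 0.1354, M+6 0.0146 → M is the base peak.
P(M) = C(3,0) × 0.75560^3 × 0.24440^0 = 1 × 0.43139574 × 1.0000 = 0.431396 (base)
P(M+2) = C(3,1) × 0.75560^2 × 0.24440^1 = 3 × 0.57093136 × 0.2444 = 0.418607
Relative intensity = 0.418607 / 0.431396 × 100 = 97.0

97.0%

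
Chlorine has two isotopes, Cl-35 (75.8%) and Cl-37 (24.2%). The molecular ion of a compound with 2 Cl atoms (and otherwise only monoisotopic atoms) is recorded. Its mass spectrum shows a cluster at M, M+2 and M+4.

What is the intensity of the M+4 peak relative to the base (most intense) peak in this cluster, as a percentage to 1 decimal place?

Binomial terms of (0.758 + 0.242)^2: M 0.5746, M+2 0.3669, M+4 0.0586 → M is the base peak.
P(M) = C(2,0) × 0.758^2 × 0.242^0 = 1 × 0.574564 × 1.0000 = 0.574564 (base)
P(M+4) = C(2,2) × 0.758^0 × 0.242^2 = 1 × 1.0000 × 0.058564 = 0.058564
Relative intensity = 0.058564 / 0.574564 × 100 = 10.2

10.2%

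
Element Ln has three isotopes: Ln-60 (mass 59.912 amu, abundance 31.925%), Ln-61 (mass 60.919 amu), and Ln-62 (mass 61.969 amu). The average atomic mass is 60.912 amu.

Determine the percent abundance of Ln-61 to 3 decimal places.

The remaining 68.075% is split between Ln-61 (fraction x) and Ln-62 (fraction 0.68075 − x).
Substituting: 60.919x + 61.969(0.68075 − x) = 41.785094
(60.919 − 61.969)x = -0.40030275  ⇒  x = 0.38124, y = 0.29951
Ln-61: 38.124%, Ln-62: 29.951%.

38.124%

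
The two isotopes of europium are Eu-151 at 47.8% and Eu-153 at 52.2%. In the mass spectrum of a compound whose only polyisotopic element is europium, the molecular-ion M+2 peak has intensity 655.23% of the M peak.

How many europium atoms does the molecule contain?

With n Eu atoms, P(M+2)/P(M) = C(n,1)·p^(n−1)q / p^n = n·q/p = n · 0.522/0.478.
n = 6.5523 × 0.478/0.522 = 6.00 ≈ 6

6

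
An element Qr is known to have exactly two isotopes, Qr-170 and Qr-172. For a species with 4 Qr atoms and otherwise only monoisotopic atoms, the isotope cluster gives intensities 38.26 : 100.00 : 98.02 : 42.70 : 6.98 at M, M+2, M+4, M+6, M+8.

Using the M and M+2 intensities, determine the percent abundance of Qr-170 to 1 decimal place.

60.5%

If p is the fraction of Qr that is Qr-170, then I(M+2)/I(M) = [C(4,1)·p^3·(1−p)] / p^4 = 4·(1−p)/p = 100.00/38.26 = 2.6137
(1−p)/p = 2.6137/4 = 0.6534  ⇒  p = 1/(1 + 0.6534) = 0.6048
Qr-170: 60.5%, Qr-172: 39.5%.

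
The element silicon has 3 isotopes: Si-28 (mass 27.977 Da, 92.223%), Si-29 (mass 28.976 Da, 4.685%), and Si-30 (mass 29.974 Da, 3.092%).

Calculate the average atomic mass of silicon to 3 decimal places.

Weight each isotope mass by its fractional abundance: 0.92223 × 27.977 + 0.04685 × 28.976 + 0.03092 × 29.974
= 25.8012 + 1.3575 + 0.9268 = 28.0855 Da

28.086 Da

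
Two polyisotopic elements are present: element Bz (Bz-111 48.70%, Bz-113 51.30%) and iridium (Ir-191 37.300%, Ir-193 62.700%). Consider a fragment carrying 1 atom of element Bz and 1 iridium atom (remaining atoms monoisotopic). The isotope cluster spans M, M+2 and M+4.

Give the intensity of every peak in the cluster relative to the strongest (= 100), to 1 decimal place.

36.6 : 100.0 : 64.8

Element Bz pattern (n=1): 0.4870 : 0.5130
Iridium pattern (n=1): 0.3730 : 0.6270
Convolve the two distributions (both contribute in 2-u steps):
  M: 0.4870×0.3730 = 0.181651
  M+2: 0.4870×0.6270 + 0.5130×0.3730 = 0.496698
  M+4: 0.5130×0.6270 = 0.321651
Scale to base peak (0.496698) = 100: 36.6 : 100.0 : 64.8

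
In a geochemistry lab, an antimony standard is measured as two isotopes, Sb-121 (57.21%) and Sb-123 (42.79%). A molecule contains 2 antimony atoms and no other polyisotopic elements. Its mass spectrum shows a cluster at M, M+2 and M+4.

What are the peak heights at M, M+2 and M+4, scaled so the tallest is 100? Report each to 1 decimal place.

The 2 Sb atoms are independent, so intensities follow the terms of (0.5721 + 0.4279)^2.
P(M) = 0.5721^2 = 0.327298
P(M+2) = 2 × 0.5721^1 × 0.4279^1 = 0.489603
P(M+4) = 0.4279^2 = 0.183098
The M+2 peak is largest (0.489603); scaling to 100 gives 66.8 : 100.0 : 37.4.

66.8 : 100.0 : 37.4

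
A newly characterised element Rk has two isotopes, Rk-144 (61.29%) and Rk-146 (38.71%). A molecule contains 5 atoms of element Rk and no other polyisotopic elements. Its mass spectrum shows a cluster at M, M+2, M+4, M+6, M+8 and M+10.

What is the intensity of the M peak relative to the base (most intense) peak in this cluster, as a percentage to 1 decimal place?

25.1%

Term probabilities: M 0.0865, M+2 0.2731, M+4 0.3450, M+6 0.2179, M+8 0.0688, M+10 0.0087. Base peak = M+4.
P(M+4) = C(5,2) × 0.6129^3 × 0.3871^2 = 10 × 0.23023368 × 0.14984641 = 0.344997 (base)
P(M) = C(5,0) × 0.6129^5 × 0.3871^0 = 1 × 0.08648646 × 1.0000 = 0.086486
Relative intensity = 0.086486 / 0.344997 × 100 = 25.1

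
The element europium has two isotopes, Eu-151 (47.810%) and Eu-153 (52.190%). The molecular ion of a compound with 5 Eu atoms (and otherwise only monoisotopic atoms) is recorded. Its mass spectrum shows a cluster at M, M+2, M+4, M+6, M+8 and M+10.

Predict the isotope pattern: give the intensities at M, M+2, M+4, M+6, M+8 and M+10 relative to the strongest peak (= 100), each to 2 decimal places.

7.69 : 41.96 : 91.61 : 100.00 : 54.58 : 11.92

The 5 Eu atoms are independent, so intensities follow the terms of (0.47810 + 0.52190)^5.
P(M) = 0.47810^5 = 0.024980
P(M+2) = 5 × 0.47810^4 × 0.52190^1 = 0.136343
P(M+4) = 10 × 0.47810^3 × 0.52190^2 = 0.297667
P(M+6) = 10 × 0.47810^2 × 0.52190^3 = 0.324937
P(M+8) = 5 × 0.47810^1 × 0.52190^4 = 0.177353
P(M+10) = 0.52190^5 = 0.038720
The M+6 peak is largest (0.324937); scaling to 100 gives 7.69 : 41.96 : 91.61 : 100.00 : 54.58 : 11.92.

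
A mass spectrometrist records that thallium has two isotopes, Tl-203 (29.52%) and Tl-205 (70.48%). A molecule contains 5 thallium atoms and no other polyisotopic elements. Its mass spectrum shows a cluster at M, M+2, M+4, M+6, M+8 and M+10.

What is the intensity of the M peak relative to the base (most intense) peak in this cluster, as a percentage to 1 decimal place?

(0.2952 + 0.7048)^5 gives M 0.0022, M+2 0.0268, M+4 0.1278, M+6 0.3051, M+8 0.3642, M+10 0.1739; the largest is M+8.
P(M+8) = C(5,4) × 0.2952^1 × 0.7048^4 = 5 × 0.2952 × 0.24675365 = 0.364208 (base)
P(M) = C(5,0) × 0.2952^5 × 0.7048^0 = 1 × 0.00224172 × 1.0000 = 0.002242
Relative intensity = 0.002242 / 0.364208 × 100 = 0.6

0.6%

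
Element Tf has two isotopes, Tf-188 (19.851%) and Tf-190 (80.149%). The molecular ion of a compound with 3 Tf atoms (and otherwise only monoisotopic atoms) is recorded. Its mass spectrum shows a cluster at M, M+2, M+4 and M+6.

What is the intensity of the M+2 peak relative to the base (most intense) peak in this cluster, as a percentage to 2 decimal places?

Term probabilities: M 0.0078, M+2 0.0948, M+4 0.3826, M+6 0.5149. Base peak = M+6.
P(M+6) = C(3,3) × 0.19851^0 × 0.80149^3 = 1 × 1.0000 × 0.51486613 = 0.514866 (base)
P(M+2) = C(3,1) × 0.19851^2 × 0.80149^1 = 3 × 0.03940622 × 0.80149 = 0.094751
Relative intensity = 0.094751 / 0.514866 × 100 = 18.40

18.40%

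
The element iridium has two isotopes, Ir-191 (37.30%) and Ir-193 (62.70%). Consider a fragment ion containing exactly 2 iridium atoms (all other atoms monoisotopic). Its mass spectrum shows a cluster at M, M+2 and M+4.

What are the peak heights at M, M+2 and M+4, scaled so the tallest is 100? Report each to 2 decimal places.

Expanding (0.3730 + 0.6270)^2:
P(M) = 0.3730^2 = 0.139129
P(M+2) = 2 × 0.3730^1 × 0.6270^1 = 0.467742
P(M+4) = 0.6270^2 = 0.393129
The M+2 peak is largest (0.467742); scaling to 100 gives 29.74 : 100.00 : 84.05.

29.74 : 100.00 : 84.05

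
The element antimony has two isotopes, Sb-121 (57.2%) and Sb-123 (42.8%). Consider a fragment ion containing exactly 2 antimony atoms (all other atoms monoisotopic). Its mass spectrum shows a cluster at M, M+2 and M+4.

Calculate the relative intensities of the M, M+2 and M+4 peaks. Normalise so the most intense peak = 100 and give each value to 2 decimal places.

Each Sb atom is independently Sb-121 (p = 0.572) or Sb-123 (q = 0.428); the cluster is the binomial expansion (p + q)^2.
P(M) = 0.572^2 = 0.327184
P(M+2) = 2 × 0.572^1 × 0.428^1 = 0.489632
P(M+4) = 0.428^2 = 0.183184
The M+2 peak is largest (0.489632); scaling to 100 gives 66.82 : 100.00 : 37.41.

66.82 : 100.00 : 37.41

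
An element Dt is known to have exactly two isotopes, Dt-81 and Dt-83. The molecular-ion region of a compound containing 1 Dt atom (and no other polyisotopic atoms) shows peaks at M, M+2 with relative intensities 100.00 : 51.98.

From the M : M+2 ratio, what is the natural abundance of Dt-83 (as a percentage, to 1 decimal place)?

Let p = fractional abundance of Dt-81. I(M+2)/I(M) = [C(1,1)·p^0·(1−p)] / p^1 = 1·(1−p)/p = 51.98/100.00 = 0.5198
(1−p)/p = 0.5198/1 = 0.5198  ⇒  p = 1/(1 + 0.5198) = 0.6580
Dt-81: 65.8%, Dt-83: 34.2%.

34.2%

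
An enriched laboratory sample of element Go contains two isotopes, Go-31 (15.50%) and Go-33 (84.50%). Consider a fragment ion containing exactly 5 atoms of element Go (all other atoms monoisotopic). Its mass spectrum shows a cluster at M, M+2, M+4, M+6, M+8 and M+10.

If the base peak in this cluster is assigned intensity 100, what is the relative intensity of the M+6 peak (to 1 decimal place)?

Binomial terms of (0.1550 + 0.8450)^5: M 0.0001, M+2 0.0024, M+4 0.0266, M+6 0.1450, M+8 0.3951, M+10 0.4308 → M+10 is the base peak.
P(M+10) = C(5,5) × 0.1550^0 × 0.8450^5 = 1 × 1.0000 × 0.43080779 = 0.430808 (base)
P(M+6) = C(5,3) × 0.1550^2 × 0.8450^3 = 10 × 0.024025 × 0.60335112 = 0.144955
Relative intensity = 0.144955 / 0.430808 × 100 = 33.6

33.6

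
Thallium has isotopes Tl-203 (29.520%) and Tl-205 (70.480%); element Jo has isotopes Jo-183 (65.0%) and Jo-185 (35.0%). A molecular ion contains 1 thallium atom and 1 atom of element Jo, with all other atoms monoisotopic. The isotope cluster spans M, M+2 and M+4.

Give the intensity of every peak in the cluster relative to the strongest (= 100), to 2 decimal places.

34.18 : 100.00 : 43.94

Thallium pattern (n=1): 0.2952 : 0.7048
Element Jo pattern (n=1): 0.6500 : 0.3500
Convolve the two distributions (both contribute in 2-u steps):
  M: 0.2952×0.6500 = 0.191880
  M+2: 0.2952×0.3500 + 0.7048×0.6500 = 0.561440
  M+4: 0.7048×0.3500 = 0.246680
Scale to base peak (0.561440) = 100: 34.18 : 100.00 : 43.94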